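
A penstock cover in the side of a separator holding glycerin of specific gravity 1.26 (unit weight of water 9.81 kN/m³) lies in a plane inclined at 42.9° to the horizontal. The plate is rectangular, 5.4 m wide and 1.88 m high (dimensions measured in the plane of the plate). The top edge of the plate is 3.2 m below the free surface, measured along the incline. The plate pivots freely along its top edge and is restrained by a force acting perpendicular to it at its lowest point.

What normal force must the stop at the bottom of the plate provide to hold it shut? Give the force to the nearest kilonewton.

γ = 1.26 × 9.81 = 12.3606 kN/m³.
Let θ = 42.9° be the plate's angle to the horizontal; measure y along the incline from where the plane meets the free surface. Vertical depth h = y·sinθ with sinθ = 0.680721.
The centroid lies 1.88/2 = 0.94 m below the top edge, so y_c = 3.2 + 0.94 = 4.14 m and h_c = 4.14 × 0.680721 = 2.81818 m.
A = 5.4 × 1.88 = 10.152 m².
Resultant F = γ·h_c·A = 12.3606 × 2.81818 × 10.152 = 353.639 kN.
I_c = b·h³/12 = 5.4 × 1.88³/12 = 2.9901 m⁴.
Centre of pressure: y_p = y_c + I_c/(y_c·A) = 4.14 + 2.9901/(4.14 × 10.152) = 4.14 + 0.0711433 = 4.21114 m along the plane.
The resultant acts 0.94 + 0.0711433 = 1.01114 m (along the plate) below the hinge at the top edge, so the moment about the hinge is M = F × 1.01114 = 353.639 × 1.01114 = 357.579 kN·m.
A normal force at the bottom, 1.88 m from the hinge, must supply this moment: P = 357.579/1.88 = 190.202 kN.

P ≈ 190 kN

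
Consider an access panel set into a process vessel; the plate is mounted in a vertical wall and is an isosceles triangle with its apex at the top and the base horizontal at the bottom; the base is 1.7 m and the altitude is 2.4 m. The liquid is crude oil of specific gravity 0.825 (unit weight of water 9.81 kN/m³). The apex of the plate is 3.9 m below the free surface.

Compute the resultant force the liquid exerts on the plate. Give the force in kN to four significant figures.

γ = 0.825 × 9.81 = 8.09325 kN/m³.
With the apex up, the centroid sits 2h/3 = 2 × 2.4/3 = 1.6 m below the apex, so the centroid depth is h_c = 3.9 + 1.6 = 5.5 m.
A = ½ × 1.7 × 2.4 = 2.04 m².
Resultant F = γ·h_c·A = 8.09325 × 5.5 × 2.04 = 90.8063 kN.

F ≈ 90.81 kN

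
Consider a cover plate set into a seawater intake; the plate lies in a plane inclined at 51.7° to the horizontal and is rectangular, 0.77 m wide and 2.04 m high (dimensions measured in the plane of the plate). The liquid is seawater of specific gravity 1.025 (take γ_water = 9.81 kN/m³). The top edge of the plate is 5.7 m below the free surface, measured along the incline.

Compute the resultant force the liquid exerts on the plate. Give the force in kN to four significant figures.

γ = 1.025 × 9.81 = 10.05525 kN/m³.
Let θ = 51.7° be the plate's angle to the horizontal; measure y along the incline from where the plane meets the free surface. Vertical depth h = y·sinθ with sinθ = 0.784776.
The centroid lies 2.04/2 = 1.02 m below the top edge, so y_c = 5.7 + 1.02 = 6.72 m and h_c = 6.72 × 0.784776 = 5.27369 m.
A = 0.77 × 2.04 = 1.5708 m².
Resultant F = γ·h_c·A = 10.05525 × 5.27369 × 1.5708 = 83.2968 kN.

F ≈ 83.30 kN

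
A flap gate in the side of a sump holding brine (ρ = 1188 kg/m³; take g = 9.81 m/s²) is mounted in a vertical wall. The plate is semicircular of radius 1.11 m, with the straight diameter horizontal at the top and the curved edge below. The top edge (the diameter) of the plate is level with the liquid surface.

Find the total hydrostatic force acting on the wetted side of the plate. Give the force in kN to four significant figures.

F ≈ 10.63 kN

γ = ρg = 1188 × 9.81 / 1000 = 11.65428 kN/m³.
The centroid of a semicircle lies 4r/(3π) = 0.471099 m from the diameter, here below the top edge, so the centroid depth is h_c = 0.471099 m.
A = πr²/2 = π × 1.11²/2 = 1.93538 m².
Resultant F = γ·h_c·A = 11.65428 × 0.471099 × 1.93538 = 10.6259 kN.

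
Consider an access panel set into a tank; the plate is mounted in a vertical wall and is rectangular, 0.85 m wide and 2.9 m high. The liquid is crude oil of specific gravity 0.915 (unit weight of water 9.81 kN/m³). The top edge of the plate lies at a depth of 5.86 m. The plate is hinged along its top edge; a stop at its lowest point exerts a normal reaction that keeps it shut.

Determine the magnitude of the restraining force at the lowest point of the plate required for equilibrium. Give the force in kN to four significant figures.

P ≈ 86.22 kN

γ = 0.915 × 9.81 = 8.97615 kN/m³.
The centroid lies 2.9/2 = 1.45 m below the top edge, so the centroid depth is h_c = 5.86 + 1.45 = 7.31 m.
A = 0.85 × 2.9 = 2.465 m².
Resultant F = γ·h_c·A = 8.97615 × 7.31 × 2.465 = 161.743 kN.
I_c = b·h³/12 = 0.85 × 2.9³/12 = 1.72755 m⁴.
Centre of pressure: y_p = y_c + I_c/(y_c·A) = 7.31 + 1.72755/(7.31 × 2.465) = 7.31 + 0.095873 = 7.40587 m along the plane.
The resultant acts 1.45 + 0.095873 = 1.54587 m (along the plate) below the hinge at the top edge, so the moment about the hinge is M = F × 1.54587 = 161.743 × 1.54587 = 250.034 kN·m.
A normal force at the bottom, 2.9 m from the hinge, must supply this moment: P = 250.034/2.9 = 86.2186 kN.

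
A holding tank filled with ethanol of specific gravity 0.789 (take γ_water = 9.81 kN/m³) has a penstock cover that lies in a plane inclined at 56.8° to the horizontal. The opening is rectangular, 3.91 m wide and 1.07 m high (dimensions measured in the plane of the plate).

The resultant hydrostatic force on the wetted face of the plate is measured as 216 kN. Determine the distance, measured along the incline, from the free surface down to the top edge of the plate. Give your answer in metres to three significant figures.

y_top ≈ 7.44 m

γ = 0.789 × 9.81 = 7.74009 kN/m³.
A = 3.91 × 1.07 = 4.1837 m².
From F = γ·h_c·A, the centroid depth is h_c = 216/(7.74009 × 4.1837) = 6.67033 m.
Let θ = 56.8° be the plate's angle to the horizontal; measure y along the incline from where the plane meets the free surface. Vertical depth h = y·sinθ with sinθ = 0.836764.
Along the incline, y_c = h_c/sinθ = 6.67033/0.836764 = 7.97158 m.
The centroid lies 1.07/2 = 0.535 m below the top edge, so the top edge sits at y_top = 7.97158 − 0.535 = 7.43658 m along the incline.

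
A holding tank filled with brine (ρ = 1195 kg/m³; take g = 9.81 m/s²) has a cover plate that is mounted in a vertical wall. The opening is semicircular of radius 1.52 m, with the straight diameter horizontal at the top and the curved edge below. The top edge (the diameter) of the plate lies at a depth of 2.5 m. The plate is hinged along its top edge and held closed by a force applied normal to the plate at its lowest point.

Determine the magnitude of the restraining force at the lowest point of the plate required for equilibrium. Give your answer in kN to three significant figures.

P ≈ 61.3 kN

γ = ρg = 1195 × 9.81 / 1000 = 11.72295 kN/m³.
The centroid of a semicircle lies 4r/(3π) = 0.645108 m from the diameter, here below the top edge, so the centroid depth is h_c = 2.5 + 0.645108 = 3.14511 m.
A = πr²/2 = π × 1.52²/2 = 3.62917 m².
Resultant F = γ·h_c·A = 11.72295 × 3.14511 × 3.62917 = 133.807 kN.
I_c = (π/8 − 8/(9π))·r⁴ = 0.109757 × 1.52⁴ = 0.585877 m⁴.
Centre of pressure: y_p = y_c + I_c/(y_c·A) = 3.14511 + 0.585877/(3.14511 × 3.62917) = 3.14511 + 0.0513291 = 3.19644 m along the plane.
The resultant acts 0.645108 + 0.0513291 = 0.696437 m (along the plate) below the hinge at the top edge, so the moment about the hinge is M = F × 0.696437 = 133.807 × 0.696437 = 93.1881 kN·m.
A normal force at the bottom, 1.52 m from the hinge, must supply this moment: P = 93.1881/1.52 = 61.308 kN.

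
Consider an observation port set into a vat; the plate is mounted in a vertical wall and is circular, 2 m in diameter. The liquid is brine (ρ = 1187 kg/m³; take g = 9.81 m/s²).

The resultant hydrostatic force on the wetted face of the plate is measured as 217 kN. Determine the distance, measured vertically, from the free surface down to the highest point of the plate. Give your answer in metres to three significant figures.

d_top ≈ 4.93 m

γ = ρg = 1187 × 9.81 / 1000 = 11.64447 kN/m³.
A = π(1)² = 3.14159 m².
From F = γ·h_c·A, the centroid depth is h_c = 217/(11.64447 × 3.14159) = 5.93185 m.
The centroid is at the centre, 1 m below the top of the plate, so the highest point sits at h_top = 5.93185 − 1 = 4.93185 m below the surface.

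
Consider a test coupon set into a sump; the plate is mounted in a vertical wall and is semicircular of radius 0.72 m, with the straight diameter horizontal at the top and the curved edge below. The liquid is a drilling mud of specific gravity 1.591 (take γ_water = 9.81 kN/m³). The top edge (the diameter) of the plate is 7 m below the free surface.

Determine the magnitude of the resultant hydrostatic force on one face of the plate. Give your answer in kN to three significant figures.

γ = 1.591 × 9.81 = 15.60771 kN/m³.
The centroid of a semicircle lies 4r/(3π) = 0.305577 m from the diameter, here below the top edge, so the centroid depth is h_c = 7 + 0.305577 = 7.30558 m.
A = πr²/2 = π × 0.72²/2 = 0.814301 m².
Resultant F = γ·h_c·A = 15.60771 × 7.30558 × 0.814301 = 92.8493 kN.

F ≈ 92.8 kN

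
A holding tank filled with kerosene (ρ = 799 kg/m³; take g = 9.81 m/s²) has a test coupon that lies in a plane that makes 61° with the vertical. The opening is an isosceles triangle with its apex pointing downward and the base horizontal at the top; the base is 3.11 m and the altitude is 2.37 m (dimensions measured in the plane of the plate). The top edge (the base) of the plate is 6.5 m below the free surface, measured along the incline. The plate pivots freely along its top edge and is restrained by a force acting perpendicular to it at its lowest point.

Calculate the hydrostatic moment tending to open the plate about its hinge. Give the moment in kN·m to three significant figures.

M ≈ 85.0 kN·m

γ = ρg = 799 × 9.81 / 1000 = 7.83819 kN/m³.
The plate makes 61° with the vertical, i.e. θ = 90° − 61° = 29° to the horizontal. Measuring y along the incline from the free-surface line, vertical depth h = y·sinθ with sinθ = 0.484810.
With the apex down, the centroid sits h/3 = 2.37/3 = 0.79 m below the base (the top edge), so y_c = 6.5 + 0.79 = 7.29 m and h_c = 7.29 × 0.484810 = 3.53426 m.
A = ½ × 3.11 × 2.37 = 3.68535 m².
Resultant F = γ·h_c·A = 7.83819 × 3.53426 × 3.68535 = 102.092 kN.
I_c = b·h³/36 = 3.11 × 2.37³/36 = 1.15001 m⁴.
Centre of pressure: y_p = y_c + I_c/(y_c·A) = 7.29 + 1.15001/(7.29 × 3.68535) = 7.29 + 0.0428051 = 7.33281 m along the plane.
The resultant acts 0.79 + 0.0428051 = 0.832805 m (along the plate) below the hinge at the top edge, so the moment about the hinge is M = F × 0.832805 = 102.092 × 0.832805 = 85.0227 kN·m.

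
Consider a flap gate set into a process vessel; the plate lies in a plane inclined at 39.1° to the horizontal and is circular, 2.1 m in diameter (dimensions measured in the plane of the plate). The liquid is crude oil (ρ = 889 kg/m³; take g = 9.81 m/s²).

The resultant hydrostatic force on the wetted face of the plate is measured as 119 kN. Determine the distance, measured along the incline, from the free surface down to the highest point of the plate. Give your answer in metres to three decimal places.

γ = ρg = 889 × 9.81 / 1000 = 8.72109 kN/m³.
A = π(1.05)² = 3.46361 m².
From F = γ·h_c·A, the centroid depth is h_c = 119/(8.72109 × 3.46361) = 3.93956 m.
Let θ = 39.1° be the plate's angle to the horizontal; measure y along the incline from where the plane meets the free surface. Vertical depth h = y·sinθ with sinθ = 0.630676.
Along the incline, y_c = h_c/sinθ = 3.93956/0.630676 = 6.24657 m.
The centroid is at the centre, 1.05 m below the top of the plate, so the highest point sits at y_top = 6.24657 − 1.05 = 5.19657 m along the incline.

y_top ≈ 5.197 m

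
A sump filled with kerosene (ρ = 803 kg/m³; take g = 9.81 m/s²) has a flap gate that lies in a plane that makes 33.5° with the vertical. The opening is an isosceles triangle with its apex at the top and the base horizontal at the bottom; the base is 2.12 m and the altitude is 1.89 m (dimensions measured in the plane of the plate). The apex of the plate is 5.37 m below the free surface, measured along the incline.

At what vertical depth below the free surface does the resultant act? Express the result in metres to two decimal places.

γ = ρg = 803 × 9.81 / 1000 = 7.87743 kN/m³.
The plate makes 33.5° with the vertical, i.e. θ = 90° − 33.5° = 56.5° to the horizontal. Measuring y along the incline from the free-surface line, vertical depth h = y·sinθ with sinθ = 0.833886.
With the apex up, the centroid sits 2h/3 = 2 × 1.89/3 = 1.26 m below the apex, so y_c = 5.37 + 1.26 = 6.63 m and h_c = 6.63 × 0.833886 = 5.52866 m.
A = ½ × 2.12 × 1.89 = 2.0034 m².
Resultant F = γ·h_c·A = 7.87743 × 5.52866 × 2.0034 = 87.2513 kN.
I_c = b·h³/36 = 2.12 × 1.89³/36 = 0.397575 m⁴.
Centre of pressure: y_p = y_c + I_c/(y_c·A) = 6.63 + 0.397575/(6.63 × 2.0034) = 6.63 + 0.0299321 = 6.65993 m along the plane.
Vertically, h_p = y_p·sinθ = 6.65993 × 0.833886 = 5.55362 m.

h_p = 5.55 m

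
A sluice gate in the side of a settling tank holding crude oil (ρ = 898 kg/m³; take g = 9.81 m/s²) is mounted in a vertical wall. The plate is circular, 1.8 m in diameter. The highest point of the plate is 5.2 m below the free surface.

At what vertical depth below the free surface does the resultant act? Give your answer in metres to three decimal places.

h_p = 6.133 m

γ = ρg = 898 × 9.81 / 1000 = 8.80938 kN/m³.
The centroid is at the centre, 0.9 m below the top of the plate, so the centroid depth is h_c = 5.2 + 0.9 = 6.1 m.
A = π(0.9)² = 2.54469 m².
Resultant F = γ·h_c·A = 8.80938 × 6.1 × 2.54469 = 136.745 kN.
I_c = πr⁴/4 = π × 0.9⁴/4 = 0.5153 m⁴.
Centre of pressure: y_p = y_c + I_c/(y_c·A) = 6.1 + 0.5153/(6.1 × 2.54469) = 6.1 + 0.0331967 = 6.1332 m along the plane.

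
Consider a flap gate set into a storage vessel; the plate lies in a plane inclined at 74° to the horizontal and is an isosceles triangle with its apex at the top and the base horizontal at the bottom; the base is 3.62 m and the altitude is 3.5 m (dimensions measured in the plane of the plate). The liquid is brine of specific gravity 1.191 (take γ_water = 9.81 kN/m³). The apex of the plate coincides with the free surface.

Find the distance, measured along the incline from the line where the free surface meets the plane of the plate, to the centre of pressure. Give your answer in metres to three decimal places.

y_p = 2.625 m

γ = 1.191 × 9.81 = 11.68371 kN/m³.
Let θ = 74° be the plate's angle to the horizontal; measure y along the incline from where the plane meets the free surface. Vertical depth h = y·sinθ with sinθ = 0.961262.
With the apex up, the centroid sits 2h/3 = 2 × 3.5/3 = 2.33333 m below the apex, so y_c = 2.33333 m and h_c = 2.33333 × 0.961262 = 2.24294 m.
A = ½ × 3.62 × 3.5 = 6.335 m².
Resultant F = γ·h_c·A = 11.68371 × 2.24294 × 6.335 = 166.014 kN.
I_c = b·h³/36 = 3.62 × 3.5³/36 = 4.31132 m⁴.
Centre of pressure: y_p = y_c + I_c/(y_c·A) = 2.33333 + 4.31132/(2.33333 × 6.335) = 2.33333 + 0.291667 = 2.625 m along the plane.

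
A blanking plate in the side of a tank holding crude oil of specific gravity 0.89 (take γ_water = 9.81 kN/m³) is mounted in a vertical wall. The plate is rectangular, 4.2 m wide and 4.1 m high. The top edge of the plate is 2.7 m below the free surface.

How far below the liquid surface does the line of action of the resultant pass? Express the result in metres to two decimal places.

h_p = 5.04 m

γ = 0.89 × 9.81 = 8.7309 kN/m³.
The centroid lies 4.1/2 = 2.05 m below the top edge, so the centroid depth is h_c = 2.7 + 2.05 = 4.75 m.
A = 4.2 × 4.1 = 17.22 m².
Resultant F = γ·h_c·A = 8.7309 × 4.75 × 17.22 = 714.144 kN.
I_c = b·h³/12 = 4.2 × 4.1³/12 = 24.1223 m⁴.
Centre of pressure: y_p = y_c + I_c/(y_c·A) = 4.75 + 24.1223/(4.75 × 17.22) = 4.75 + 0.294912 = 5.04491 m along the plane.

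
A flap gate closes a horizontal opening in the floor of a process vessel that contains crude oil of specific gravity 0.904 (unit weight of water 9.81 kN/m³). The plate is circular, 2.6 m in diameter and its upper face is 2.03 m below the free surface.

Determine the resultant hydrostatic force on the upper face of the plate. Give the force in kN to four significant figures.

F ≈ 95.58 kN

γ = 0.904 × 9.81 = 8.86824 kN/m³.
The plate is horizontal, so pressure is uniform at p = γ·h = 8.86824 × 2.03 = 18.0025 kN/m².
A = π(1.3)² = 5.30929 m².
F = p·A = 18.0025 × 5.30929 = 95.5805 kN.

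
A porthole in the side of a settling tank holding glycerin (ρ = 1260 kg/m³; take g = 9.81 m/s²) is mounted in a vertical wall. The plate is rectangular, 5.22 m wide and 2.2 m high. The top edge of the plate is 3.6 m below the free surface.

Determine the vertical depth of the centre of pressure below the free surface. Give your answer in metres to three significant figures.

h_p = 4.79 m

γ = ρg = 1260 × 9.81 / 1000 = 12.3606 kN/m³.
The centroid lies 2.2/2 = 1.1 m below the top edge, so the centroid depth is h_c = 3.6 + 1.1 = 4.7 m.
A = 5.22 × 2.2 = 11.484 m².
Resultant F = γ·h_c·A = 12.3606 × 4.7 × 11.484 = 667.161 kN.
I_c = b·h³/12 = 5.22 × 2.2³/12 = 4.63188 m⁴.
Centre of pressure: y_p = y_c + I_c/(y_c·A) = 4.7 + 4.63188/(4.7 × 11.484) = 4.7 + 0.0858156 = 4.78582 m along the plane.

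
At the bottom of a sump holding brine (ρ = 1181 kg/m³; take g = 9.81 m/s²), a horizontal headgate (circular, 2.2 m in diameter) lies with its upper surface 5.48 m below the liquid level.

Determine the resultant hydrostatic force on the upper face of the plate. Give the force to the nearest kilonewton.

γ = ρg = 1181 × 9.81 / 1000 = 11.58561 kN/m³.
The plate is horizontal, so pressure is uniform at p = γ·h = 11.58561 × 5.48 = 63.4891 kN/m².
A = π(1.1)² = 3.80133 m².
F = p·A = 63.4891 × 3.80133 = 241.343 kN.

F ≈ 241 kN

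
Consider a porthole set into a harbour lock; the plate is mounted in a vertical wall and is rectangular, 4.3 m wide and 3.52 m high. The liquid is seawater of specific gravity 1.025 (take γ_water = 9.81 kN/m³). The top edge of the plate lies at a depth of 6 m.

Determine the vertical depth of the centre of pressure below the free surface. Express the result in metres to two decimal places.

γ = 1.025 × 9.81 = 10.05525 kN/m³.
The centroid lies 3.52/2 = 1.76 m below the top edge, so the centroid depth is h_c = 6 + 1.76 = 7.76 m.
A = 4.3 × 3.52 = 15.136 m².
Resultant F = γ·h_c·A = 10.05525 × 7.76 × 15.136 = 1181.04 kN.
I_c = b·h³/12 = 4.3 × 3.52³/12 = 15.6284 m⁴.
Centre of pressure: y_p = y_c + I_c/(y_c·A) = 7.76 + 15.6284/(7.76 × 15.136) = 7.76 + 0.133058 = 7.89306 m along the plane.

h_p = 7.89 m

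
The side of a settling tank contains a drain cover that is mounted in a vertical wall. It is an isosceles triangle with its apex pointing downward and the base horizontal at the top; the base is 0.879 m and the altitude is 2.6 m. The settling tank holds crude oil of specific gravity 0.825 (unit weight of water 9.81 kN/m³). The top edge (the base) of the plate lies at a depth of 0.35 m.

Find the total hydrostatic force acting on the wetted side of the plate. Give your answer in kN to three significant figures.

γ = 0.825 × 9.81 = 8.09325 kN/m³.
With the apex down, the centroid sits h/3 = 2.6/3 = 0.866667 m below the base (the top edge), so the centroid depth is h_c = 0.35 + 0.866667 = 1.21667 m.
A = ½ × 0.879 × 2.6 = 1.1427 m².
Resultant F = γ·h_c·A = 8.09325 × 1.21667 × 1.1427 = 11.252 kN.

F ≈ 11.3 kN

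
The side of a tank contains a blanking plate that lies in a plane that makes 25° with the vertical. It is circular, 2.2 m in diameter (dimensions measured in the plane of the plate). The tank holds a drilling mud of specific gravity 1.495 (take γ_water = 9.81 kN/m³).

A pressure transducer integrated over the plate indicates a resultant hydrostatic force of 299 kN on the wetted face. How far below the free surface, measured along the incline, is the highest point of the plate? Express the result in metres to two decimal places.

γ = 1.495 × 9.81 = 14.66595 kN/m³.
A = π(1.1)² = 3.80133 m².
From F = γ·h_c·A, the centroid depth is h_c = 299/(14.66595 × 3.80133) = 5.36322 m.
The plate makes 25° with the vertical, i.e. θ = 90° − 25° = 65° to the horizontal. Measuring y along the incline from the free-surface line, vertical depth h = y·sinθ with sinθ = 0.906308.
Along the incline, y_c = h_c/sinθ = 5.36322/0.906308 = 5.91766 m.
The centroid is at the centre, 1.1 m below the top of the plate, so the highest point sits at y_top = 5.91766 − 1.1 = 4.81766 m along the incline.

y_top ≈ 4.82 m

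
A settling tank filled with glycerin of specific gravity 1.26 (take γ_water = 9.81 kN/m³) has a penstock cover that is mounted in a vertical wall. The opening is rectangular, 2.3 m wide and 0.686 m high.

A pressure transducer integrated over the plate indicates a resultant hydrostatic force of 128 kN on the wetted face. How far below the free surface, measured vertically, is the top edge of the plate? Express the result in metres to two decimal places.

d_top ≈ 6.22 m

γ = 1.26 × 9.81 = 12.3606 kN/m³.
A = 2.3 × 0.686 = 1.5778 m².
From F = γ·h_c·A, the centroid depth is h_c = 128/(12.3606 × 1.5778) = 6.56324 m.
The centroid lies 0.686/2 = 0.343 m below the top edge, so the top edge sits at h_top = 6.56324 − 0.343 = 6.22024 m below the surface.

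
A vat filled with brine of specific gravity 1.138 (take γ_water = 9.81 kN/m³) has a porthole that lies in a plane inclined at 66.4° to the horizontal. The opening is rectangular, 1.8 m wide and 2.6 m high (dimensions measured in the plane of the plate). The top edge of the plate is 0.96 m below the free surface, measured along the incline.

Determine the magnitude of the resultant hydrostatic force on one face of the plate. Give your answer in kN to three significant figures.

F ≈ 108 kN

γ = 1.138 × 9.81 = 11.16378 kN/m³.
Let θ = 66.4° be the plate's angle to the horizontal; measure y along the incline from where the plane meets the free surface. Vertical depth h = y·sinθ with sinθ = 0.916363.
The centroid lies 2.6/2 = 1.3 m below the top edge, so y_c = 0.96 + 1.3 = 2.26 m and h_c = 2.26 × 0.916363 = 2.07098 m.
A = 1.8 × 2.6 = 4.68 m².
Resultant F = γ·h_c·A = 11.16378 × 2.07098 × 4.68 = 108.201 kN.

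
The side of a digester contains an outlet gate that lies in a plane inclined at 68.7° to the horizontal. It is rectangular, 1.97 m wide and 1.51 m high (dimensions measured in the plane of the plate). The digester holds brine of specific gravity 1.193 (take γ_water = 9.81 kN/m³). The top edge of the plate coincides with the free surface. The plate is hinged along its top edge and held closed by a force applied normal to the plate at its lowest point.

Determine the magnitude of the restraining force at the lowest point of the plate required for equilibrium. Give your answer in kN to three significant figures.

P ≈ 16.3 kN

γ = 1.193 × 9.81 = 11.70333 kN/m³.
Let θ = 68.7° be the plate's angle to the horizontal; measure y along the incline from where the plane meets the free surface. Vertical depth h = y·sinθ with sinθ = 0.931691.
The centroid lies 1.51/2 = 0.755 m below the top edge, so y_c = 0.755 m and h_c = 0.755 × 0.931691 = 0.703427 m.
A = 1.97 × 1.51 = 2.9747 m².
Resultant F = γ·h_c·A = 11.70333 × 0.703427 × 2.9747 = 24.489 kN.
I_c = b·h³/12 = 1.97 × 1.51³/12 = 0.565218 m⁴.
Centre of pressure: y_p = y_c + I_c/(y_c·A) = 0.755 + 0.565218/(0.755 × 2.9747) = 0.755 + 0.251667 = 1.00667 m along the plane.
The resultant acts 0.755 + 0.251667 = 1.00667 m (along the plate) below the hinge at the top edge, so the moment about the hinge is M = F × 1.00667 = 24.489 × 1.00667 = 24.6523 kN·m.
A normal force at the bottom, 1.51 m from the hinge, must supply this moment: P = 24.6523/1.51 = 16.326 kN.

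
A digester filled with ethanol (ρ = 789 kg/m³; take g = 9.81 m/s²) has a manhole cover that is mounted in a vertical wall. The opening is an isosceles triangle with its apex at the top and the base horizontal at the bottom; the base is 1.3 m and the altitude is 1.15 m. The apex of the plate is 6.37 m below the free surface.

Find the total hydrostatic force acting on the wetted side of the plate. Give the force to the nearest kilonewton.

F ≈ 41 kN

γ = ρg = 789 × 9.81 / 1000 = 7.74009 kN/m³.
With the apex up, the centroid sits 2h/3 = 2 × 1.15/3 = 0.766667 m below the apex, so the centroid depth is h_c = 6.37 + 0.766667 = 7.13667 m.
A = ½ × 1.3 × 1.15 = 0.7475 m².
Resultant F = γ·h_c·A = 7.74009 × 7.13667 × 0.7475 = 41.2908 kN.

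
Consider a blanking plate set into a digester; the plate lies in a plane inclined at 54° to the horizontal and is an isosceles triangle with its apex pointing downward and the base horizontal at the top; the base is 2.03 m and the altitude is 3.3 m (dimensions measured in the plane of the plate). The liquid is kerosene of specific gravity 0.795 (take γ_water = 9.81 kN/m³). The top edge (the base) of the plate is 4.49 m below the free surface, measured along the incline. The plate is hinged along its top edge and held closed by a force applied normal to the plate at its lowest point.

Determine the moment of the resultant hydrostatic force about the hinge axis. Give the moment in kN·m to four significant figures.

M ≈ 142.7 kN·m

γ = 0.795 × 9.81 = 7.79895 kN/m³.
Let θ = 54° be the plate's angle to the horizontal; measure y along the incline from where the plane meets the free surface. Vertical depth h = y·sinθ with sinθ = 0.809017.
With the apex down, the centroid sits h/3 = 3.3/3 = 1.1 m below the base (the top edge), so y_c = 4.49 + 1.1 = 5.59 m and h_c = 5.59 × 0.809017 = 4.52241 m.
A = ½ × 2.03 × 3.3 = 3.3495 m².
Resultant F = γ·h_c·A = 7.79895 × 4.52241 × 3.3495 = 118.137 kN.
I_c = b·h³/36 = 2.03 × 3.3³/36 = 2.02645 m⁴.
Centre of pressure: y_p = y_c + I_c/(y_c·A) = 5.59 + 2.02645/(5.59 × 3.3495) = 5.59 + 0.108229 = 5.69823 m along the plane.
The resultant acts 1.1 + 0.108229 = 1.20823 m (along the plate) below the hinge at the top edge, so the moment about the hinge is M = F × 1.20823 = 118.137 × 1.20823 = 142.737 kN·m.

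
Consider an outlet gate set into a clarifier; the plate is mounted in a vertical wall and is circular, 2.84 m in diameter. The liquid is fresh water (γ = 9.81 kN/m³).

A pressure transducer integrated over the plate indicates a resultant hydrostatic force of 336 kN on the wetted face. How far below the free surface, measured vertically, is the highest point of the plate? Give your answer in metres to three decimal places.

d_top ≈ 3.987 m

γ = 9.81 kN/m³.
A = π(1.42)² = 6.33471 m².
From F = γ·h_c·A, the centroid depth is h_c = 336/(9.81 × 6.33471) = 5.40684 m.
The centroid is at the centre, 1.42 m below the top of the plate, so the highest point sits at h_top = 5.40684 − 1.42 = 3.98684 m below the surface.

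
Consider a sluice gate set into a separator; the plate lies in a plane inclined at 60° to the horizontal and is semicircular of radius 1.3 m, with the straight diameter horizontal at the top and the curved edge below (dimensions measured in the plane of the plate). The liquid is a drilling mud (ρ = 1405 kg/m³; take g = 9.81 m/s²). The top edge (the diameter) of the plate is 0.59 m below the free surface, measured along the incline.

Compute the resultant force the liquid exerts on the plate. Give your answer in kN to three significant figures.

γ = ρg = 1405 × 9.81 / 1000 = 13.78305 kN/m³.
Let θ = 60° be the plate's angle to the horizontal; measure y along the incline from where the plane meets the free surface. Vertical depth h = y·sinθ with sinθ = 0.866025.
The centroid of a semicircle lies 4r/(3π) = 0.551737 m from the diameter, here below the top edge, so y_c = 0.59 + 0.551737 = 1.14174 m and h_c = 1.14174 × 0.866025 = 0.988775 m.
A = πr²/2 = π × 1.3²/2 = 2.65465 m².
Resultant F = γ·h_c·A = 13.78305 × 0.988775 × 2.65465 = 36.1785 kN.

F ≈ 36.2 kN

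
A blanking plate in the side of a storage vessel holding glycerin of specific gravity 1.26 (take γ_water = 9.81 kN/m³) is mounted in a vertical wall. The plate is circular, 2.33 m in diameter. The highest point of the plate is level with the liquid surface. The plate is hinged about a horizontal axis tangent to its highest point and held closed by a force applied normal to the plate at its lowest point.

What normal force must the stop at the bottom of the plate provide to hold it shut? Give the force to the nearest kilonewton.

γ = 1.26 × 9.81 = 12.3606 kN/m³.
The centroid is at the centre, 1.165 m below the top of the plate, so the centroid depth is h_c = 1.165 m.
A = π(1.165)² = 4.26385 m².
Resultant F = γ·h_c·A = 12.3606 × 1.165 × 4.26385 = 61.3999 kN.
I_c = πr⁴/4 = π × 1.165⁴/4 = 1.44675 m⁴.
Centre of pressure: y_p = y_c + I_c/(y_c·A) = 1.165 + 1.44675/(1.165 × 4.26385) = 1.165 + 0.29125 = 1.45625 m along the plane.
The resultant acts 1.165 + 0.29125 = 1.45625 m (along the plate) below the hinge at the top edge, so the moment about the hinge is M = F × 1.45625 = 61.3999 × 1.45625 = 89.4136 kN·m.
A normal force at the bottom, 2.33 m from the hinge, must supply this moment: P = 89.4136/2.33 = 38.3749 kN.

P ≈ 38 kN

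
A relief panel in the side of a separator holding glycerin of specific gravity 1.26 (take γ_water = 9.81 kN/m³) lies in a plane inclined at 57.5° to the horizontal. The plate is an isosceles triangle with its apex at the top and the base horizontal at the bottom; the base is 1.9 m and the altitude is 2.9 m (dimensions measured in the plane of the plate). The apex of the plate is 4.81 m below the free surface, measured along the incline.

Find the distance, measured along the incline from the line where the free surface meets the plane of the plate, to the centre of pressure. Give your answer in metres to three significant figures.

y_p = 6.81 m

γ = 1.26 × 9.81 = 12.3606 kN/m³.
Let θ = 57.5° be the plate's angle to the horizontal; measure y along the incline from where the plane meets the free surface. Vertical depth h = y·sinθ with sinθ = 0.843391.
With the apex up, the centroid sits 2h/3 = 2 × 2.9/3 = 1.93333 m below the apex, so y_c = 4.81 + 1.93333 = 6.74333 m and h_c = 6.74333 × 0.843391 = 5.68726 m.
A = ½ × 1.9 × 2.9 = 2.755 m².
Resultant F = γ·h_c·A = 12.3606 × 5.68726 × 2.755 = 193.671 kN.
I_c = b·h³/36 = 1.9 × 2.9³/36 = 1.2872 m⁴.
Centre of pressure: y_p = y_c + I_c/(y_c·A) = 6.74333 + 1.2872/(6.74333 × 2.755) = 6.74333 + 0.0692867 = 6.81262 m along the plane.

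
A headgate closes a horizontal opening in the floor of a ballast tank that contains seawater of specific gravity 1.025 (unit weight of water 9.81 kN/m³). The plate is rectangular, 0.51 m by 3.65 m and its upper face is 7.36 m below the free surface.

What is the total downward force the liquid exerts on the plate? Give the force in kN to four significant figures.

γ = 1.025 × 9.81 = 10.05525 kN/m³.
The plate is horizontal, so pressure is uniform at p = γ·h = 10.05525 × 7.36 = 74.0066 kN/m².
A = 0.51 × 3.65 = 1.8615 m².
F = p·A = 74.0066 × 1.8615 = 137.763 kN.

F ≈ 137.8 kN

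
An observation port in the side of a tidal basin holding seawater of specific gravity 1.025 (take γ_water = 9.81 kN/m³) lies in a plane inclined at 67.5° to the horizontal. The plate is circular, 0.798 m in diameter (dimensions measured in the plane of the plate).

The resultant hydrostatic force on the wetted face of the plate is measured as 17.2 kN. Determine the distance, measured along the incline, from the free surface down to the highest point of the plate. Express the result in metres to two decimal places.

γ = 1.025 × 9.81 = 10.05525 kN/m³.
A = π(0.399)² = 0.500145 m².
From F = γ·h_c·A, the centroid depth is h_c = 17.2/(10.05525 × 0.500145) = 3.42011 m.
Let θ = 67.5° be the plate's angle to the horizontal; measure y along the incline from where the plane meets the free surface. Vertical depth h = y·sinθ with sinθ = 0.923880.
Along the incline, y_c = h_c/sinθ = 3.42011/0.923880 = 3.7019 m.
The centroid is at the centre, 0.399 m below the top of the plate, so the highest point sits at y_top = 3.7019 − 0.399 = 3.3029 m along the incline.

y_top ≈ 3.30 m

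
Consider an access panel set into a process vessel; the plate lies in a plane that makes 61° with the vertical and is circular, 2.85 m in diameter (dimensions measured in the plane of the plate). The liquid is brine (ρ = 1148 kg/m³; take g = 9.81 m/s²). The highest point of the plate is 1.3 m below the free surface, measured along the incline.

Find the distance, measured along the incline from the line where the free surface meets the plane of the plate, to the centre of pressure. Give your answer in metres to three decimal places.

γ = ρg = 1148 × 9.81 / 1000 = 11.26188 kN/m³.
The plate makes 61° with the vertical, i.e. θ = 90° − 61° = 29° to the horizontal. Measuring y along the incline from the free-surface line, vertical depth h = y·sinθ with sinθ = 0.484810.
The centroid is at the centre, 1.425 m below the top of the plate, so y_c = 1.3 + 1.425 = 2.725 m and h_c = 2.725 × 0.484810 = 1.32111 m.
A = π(1.425)² = 6.3794 m².
Resultant F = γ·h_c·A = 11.26188 × 1.32111 × 6.3794 = 94.9139 kN.
I_c = πr⁴/4 = π × 1.425⁴/4 = 3.23854 m⁴.
Centre of pressure: y_p = y_c + I_c/(y_c·A) = 2.725 + 3.23854/(2.725 × 6.3794) = 2.725 + 0.186296 = 2.9113 m along the plane.

y_p = 2.911 m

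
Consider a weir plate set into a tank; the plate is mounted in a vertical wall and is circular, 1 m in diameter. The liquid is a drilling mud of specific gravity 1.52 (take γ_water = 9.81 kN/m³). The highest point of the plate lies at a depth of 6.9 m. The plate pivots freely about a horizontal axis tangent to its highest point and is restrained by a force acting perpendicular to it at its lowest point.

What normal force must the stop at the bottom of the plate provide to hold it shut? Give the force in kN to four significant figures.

γ = 1.52 × 9.81 = 14.9112 kN/m³.
The centroid is at the centre, 0.5 m below the top of the plate, so the centroid depth is h_c = 6.9 + 0.5 = 7.4 m.
A = π(0.5)² = 0.785398 m².
Resultant F = γ·h_c·A = 14.9112 × 7.4 × 0.785398 = 86.6631 kN.
I_c = πr⁴/4 = π × 0.5⁴/4 = 0.0490874 m⁴.
Centre of pressure: y_p = y_c + I_c/(y_c·A) = 7.4 + 0.0490874/(7.4 × 0.785398) = 7.4 + 0.00844595 = 7.40845 m along the plane.
The resultant acts 0.5 + 0.00844595 = 0.508446 m (along the plate) below the hinge at the top edge, so the moment about the hinge is M = F × 0.508446 = 86.6631 × 0.508446 = 44.0635 kN·m.
A normal force at the bottom, 1 m from the hinge, must supply this moment: P = 44.0635/1 = 44.0635 kN.

P ≈ 44.06 kN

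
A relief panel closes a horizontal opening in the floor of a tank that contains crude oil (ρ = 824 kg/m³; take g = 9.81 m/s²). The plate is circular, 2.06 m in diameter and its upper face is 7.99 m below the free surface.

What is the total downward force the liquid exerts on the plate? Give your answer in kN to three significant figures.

F ≈ 215 kN

γ = ρg = 824 × 9.81 / 1000 = 8.08344 kN/m³.
The plate is horizontal, so pressure is uniform at p = γ·h = 8.08344 × 7.99 = 64.5867 kN/m².
A = π(1.03)² = 3.33292 m².
F = p·A = 64.5867 × 3.33292 = 215.262 kN.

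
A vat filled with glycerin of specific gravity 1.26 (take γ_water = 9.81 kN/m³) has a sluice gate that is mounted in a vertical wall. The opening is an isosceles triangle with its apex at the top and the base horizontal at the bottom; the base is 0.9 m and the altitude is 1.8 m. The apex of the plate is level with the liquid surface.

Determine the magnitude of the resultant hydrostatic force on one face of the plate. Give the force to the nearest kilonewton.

F ≈ 12 kN

γ = 1.26 × 9.81 = 12.3606 kN/m³.
With the apex up, the centroid sits 2h/3 = 2 × 1.8/3 = 1.2 m below the apex, so the centroid depth is h_c = 1.2 m.
A = ½ × 0.9 × 1.8 = 0.81 m².
Resultant F = γ·h_c·A = 12.3606 × 1.2 × 0.81 = 12.0145 kN.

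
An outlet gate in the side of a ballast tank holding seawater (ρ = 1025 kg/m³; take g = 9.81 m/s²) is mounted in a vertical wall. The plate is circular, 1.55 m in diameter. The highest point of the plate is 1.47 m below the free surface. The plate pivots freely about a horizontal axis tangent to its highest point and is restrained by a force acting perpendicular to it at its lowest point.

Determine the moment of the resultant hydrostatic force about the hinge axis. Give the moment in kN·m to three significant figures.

M ≈ 35.9 kN·m

γ = ρg = 1025 × 9.81 / 1000 = 10.05525 kN/m³.
The centroid is at the centre, 0.775 m below the top of the plate, so the centroid depth is h_c = 1.47 + 0.775 = 2.245 m.
A = π(0.775)² = 1.88692 m².
Resultant F = γ·h_c·A = 10.05525 × 2.245 × 1.88692 = 42.5954 kN.
I_c = πr⁴/4 = π × 0.775⁴/4 = 0.283333 m⁴.
Centre of pressure: y_p = y_c + I_c/(y_c·A) = 2.245 + 0.283333/(2.245 × 1.88692) = 2.245 + 0.0668848 = 2.31188 m along the plane.
The resultant acts 0.775 + 0.0668848 = 0.841885 m (along the plate) below the hinge at the top edge, so the moment about the hinge is M = F × 0.841885 = 42.5954 × 0.841885 = 35.8604 kN·m.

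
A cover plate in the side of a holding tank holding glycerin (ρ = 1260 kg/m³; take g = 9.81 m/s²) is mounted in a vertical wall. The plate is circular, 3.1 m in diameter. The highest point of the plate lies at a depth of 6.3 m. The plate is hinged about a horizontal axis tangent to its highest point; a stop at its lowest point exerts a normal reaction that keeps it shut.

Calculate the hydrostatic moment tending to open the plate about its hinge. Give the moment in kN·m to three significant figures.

M ≈ 1190 kN·m

γ = ρg = 1260 × 9.81 / 1000 = 12.3606 kN/m³.
The centroid is at the centre, 1.55 m below the top of the plate, so the centroid depth is h_c = 6.3 + 1.55 = 7.85 m.
A = π(1.55)² = 7.54768 m².
Resultant F = γ·h_c·A = 12.3606 × 7.85 × 7.54768 = 732.357 kN.
I_c = πr⁴/4 = π × 1.55⁴/4 = 4.53332 m⁴.
Centre of pressure: y_p = y_c + I_c/(y_c·A) = 7.85 + 4.53332/(7.85 × 7.54768) = 7.85 + 0.0765126 = 7.92651 m along the plane.
The resultant acts 1.55 + 0.0765126 = 1.62651 m (along the plate) below the hinge at the top edge, so the moment about the hinge is M = F × 1.62651 = 732.357 × 1.62651 = 1191.19 kN·m.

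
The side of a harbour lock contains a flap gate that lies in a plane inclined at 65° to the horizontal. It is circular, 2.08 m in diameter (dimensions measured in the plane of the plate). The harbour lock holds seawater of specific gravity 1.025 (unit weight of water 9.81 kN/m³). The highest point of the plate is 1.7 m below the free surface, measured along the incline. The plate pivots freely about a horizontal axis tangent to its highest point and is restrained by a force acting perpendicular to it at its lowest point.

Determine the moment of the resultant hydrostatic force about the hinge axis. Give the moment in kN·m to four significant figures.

M ≈ 96.61 kN·m

γ = 1.025 × 9.81 = 10.05525 kN/m³.
Let θ = 65° be the plate's angle to the horizontal; measure y along the incline from where the plane meets the free surface. Vertical depth h = y·sinθ with sinθ = 0.906308.
The centroid is at the centre, 1.04 m below the top of the plate, so y_c = 1.7 + 1.04 = 2.74 m and h_c = 2.74 × 0.906308 = 2.48328 m.
A = π(1.04)² = 3.39795 m².
Resultant F = γ·h_c·A = 10.05525 × 2.48328 × 3.39795 = 84.8468 kN.
I_c = πr⁴/4 = π × 1.04⁴/4 = 0.918805 m⁴.
Centre of pressure: y_p = y_c + I_c/(y_c·A) = 2.74 + 0.918805/(2.74 × 3.39795) = 2.74 + 0.0986861 = 2.83869 m along the plane.
The resultant acts 1.04 + 0.0986861 = 1.13869 m (along the plate) below the hinge at the top edge, so the moment about the hinge is M = F × 1.13869 = 84.8468 × 1.13869 = 96.6142 kN·m.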